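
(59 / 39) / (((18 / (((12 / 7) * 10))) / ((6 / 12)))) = 590 / 819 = 0.72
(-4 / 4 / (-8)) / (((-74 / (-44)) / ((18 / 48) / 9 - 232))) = -61237 / 3552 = -17.24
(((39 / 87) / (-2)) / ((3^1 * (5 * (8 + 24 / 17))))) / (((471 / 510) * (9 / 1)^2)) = -3757 / 177020640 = -0.00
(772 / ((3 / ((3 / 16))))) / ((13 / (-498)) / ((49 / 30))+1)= 784931 / 16008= 49.03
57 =57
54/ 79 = 0.68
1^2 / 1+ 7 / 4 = 11 / 4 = 2.75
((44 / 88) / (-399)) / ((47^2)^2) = -1 / 3893985438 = -0.00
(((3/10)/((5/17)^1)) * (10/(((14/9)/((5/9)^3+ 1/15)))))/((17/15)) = 62/45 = 1.38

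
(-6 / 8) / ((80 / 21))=-63 / 320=-0.20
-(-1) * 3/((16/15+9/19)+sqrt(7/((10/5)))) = -750690/183133+243675 * sqrt(14)/183133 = 0.88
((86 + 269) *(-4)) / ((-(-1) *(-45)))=284 / 9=31.56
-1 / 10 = -0.10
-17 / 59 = -0.29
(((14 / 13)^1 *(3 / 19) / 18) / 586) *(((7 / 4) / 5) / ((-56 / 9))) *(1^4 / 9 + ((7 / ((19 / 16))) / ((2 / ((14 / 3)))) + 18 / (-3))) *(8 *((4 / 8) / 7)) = -269 / 66002352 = -0.00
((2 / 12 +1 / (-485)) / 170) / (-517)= -479 / 255759900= -0.00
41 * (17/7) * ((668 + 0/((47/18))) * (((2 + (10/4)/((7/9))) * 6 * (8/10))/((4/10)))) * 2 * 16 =133179459.92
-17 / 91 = -0.19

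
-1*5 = -5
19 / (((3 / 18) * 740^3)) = 57 / 202612000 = 0.00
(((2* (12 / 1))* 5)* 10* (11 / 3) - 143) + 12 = 4269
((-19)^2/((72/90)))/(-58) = -1805/232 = -7.78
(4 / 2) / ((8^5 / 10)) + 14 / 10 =57369 / 40960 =1.40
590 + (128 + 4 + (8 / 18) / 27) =175450 / 243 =722.02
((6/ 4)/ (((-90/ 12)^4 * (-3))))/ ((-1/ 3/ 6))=16/ 5625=0.00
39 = 39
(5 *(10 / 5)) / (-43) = -10 / 43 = -0.23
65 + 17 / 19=1252 / 19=65.89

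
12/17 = 0.71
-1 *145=-145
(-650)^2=422500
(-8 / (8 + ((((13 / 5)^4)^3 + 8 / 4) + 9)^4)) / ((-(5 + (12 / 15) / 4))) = 17763568394002504646778106689453125 / 957997780545900791210966040810778721932865933003852762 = 0.00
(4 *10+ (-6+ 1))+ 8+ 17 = 60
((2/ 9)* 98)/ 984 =49/ 2214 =0.02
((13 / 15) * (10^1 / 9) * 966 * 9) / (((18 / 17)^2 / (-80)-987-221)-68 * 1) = -6912880 / 1053623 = -6.56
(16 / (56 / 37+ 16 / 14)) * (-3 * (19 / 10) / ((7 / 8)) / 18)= -1406 / 645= -2.18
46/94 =23/47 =0.49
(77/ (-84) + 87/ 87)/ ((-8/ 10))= -5/ 48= -0.10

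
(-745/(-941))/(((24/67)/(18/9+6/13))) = 199660/36699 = 5.44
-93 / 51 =-1.82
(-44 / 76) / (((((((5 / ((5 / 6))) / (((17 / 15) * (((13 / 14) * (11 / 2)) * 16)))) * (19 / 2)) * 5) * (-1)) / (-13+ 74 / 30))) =-16900312 / 8528625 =-1.98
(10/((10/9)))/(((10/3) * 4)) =27/40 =0.68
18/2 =9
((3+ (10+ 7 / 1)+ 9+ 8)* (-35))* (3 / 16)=-3885 / 16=-242.81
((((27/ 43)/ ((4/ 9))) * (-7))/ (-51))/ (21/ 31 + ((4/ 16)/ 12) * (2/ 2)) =210924/ 759509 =0.28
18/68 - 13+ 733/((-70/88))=-1111723/1190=-934.22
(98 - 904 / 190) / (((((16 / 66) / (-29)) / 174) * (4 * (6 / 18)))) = -1455608.33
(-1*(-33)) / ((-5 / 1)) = -33 / 5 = -6.60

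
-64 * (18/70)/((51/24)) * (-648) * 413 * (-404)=-71173914624/85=-837340172.05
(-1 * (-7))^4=2401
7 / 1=7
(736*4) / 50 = 1472 / 25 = 58.88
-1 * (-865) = 865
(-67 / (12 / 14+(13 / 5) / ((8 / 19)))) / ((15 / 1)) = -3752 / 5907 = -0.64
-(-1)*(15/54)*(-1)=-5/18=-0.28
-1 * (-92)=92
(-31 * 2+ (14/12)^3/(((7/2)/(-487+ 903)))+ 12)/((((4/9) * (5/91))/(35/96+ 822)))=13455963521/2880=4672209.56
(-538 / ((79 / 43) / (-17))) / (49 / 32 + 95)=12584896 / 244031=51.57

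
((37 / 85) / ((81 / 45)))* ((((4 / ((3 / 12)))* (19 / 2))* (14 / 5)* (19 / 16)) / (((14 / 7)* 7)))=13357 / 1530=8.73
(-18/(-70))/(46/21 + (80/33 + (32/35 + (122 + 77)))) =297/236231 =0.00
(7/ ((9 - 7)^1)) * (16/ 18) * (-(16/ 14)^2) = -256/ 63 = -4.06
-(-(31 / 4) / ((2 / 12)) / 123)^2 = -961 / 6724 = -0.14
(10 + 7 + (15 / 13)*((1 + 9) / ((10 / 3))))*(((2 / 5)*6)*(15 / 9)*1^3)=1064 / 13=81.85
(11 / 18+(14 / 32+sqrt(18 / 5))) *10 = 755 / 72+6 *sqrt(10) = 29.46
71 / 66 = 1.08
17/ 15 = 1.13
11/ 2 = 5.50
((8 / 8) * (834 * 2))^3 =4640749632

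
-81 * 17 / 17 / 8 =-81 / 8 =-10.12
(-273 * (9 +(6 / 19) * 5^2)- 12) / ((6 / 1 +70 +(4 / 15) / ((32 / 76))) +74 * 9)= -2635830 / 423301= -6.23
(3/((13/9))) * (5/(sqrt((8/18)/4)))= 405/13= 31.15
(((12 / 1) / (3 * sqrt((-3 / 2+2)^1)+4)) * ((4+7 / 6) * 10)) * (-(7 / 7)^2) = -4960 / 23+1860 * sqrt(2) / 23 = -101.29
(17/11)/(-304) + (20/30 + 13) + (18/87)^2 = 115622725/8436912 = 13.70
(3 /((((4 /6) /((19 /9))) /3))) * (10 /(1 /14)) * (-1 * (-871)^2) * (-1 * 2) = 6053955180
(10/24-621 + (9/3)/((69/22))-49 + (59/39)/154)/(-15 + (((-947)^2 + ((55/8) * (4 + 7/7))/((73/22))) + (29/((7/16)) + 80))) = -13484766371/18089833363173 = -0.00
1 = 1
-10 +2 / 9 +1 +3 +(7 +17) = 164 / 9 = 18.22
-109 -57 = -166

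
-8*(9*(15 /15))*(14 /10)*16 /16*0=0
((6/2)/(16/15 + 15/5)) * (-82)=-3690/61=-60.49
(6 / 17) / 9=2 / 51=0.04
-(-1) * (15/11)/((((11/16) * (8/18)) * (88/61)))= 8235/2662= 3.09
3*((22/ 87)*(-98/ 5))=-2156/ 145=-14.87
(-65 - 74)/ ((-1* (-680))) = -139/ 680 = -0.20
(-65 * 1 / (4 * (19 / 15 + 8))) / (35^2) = -39 / 27244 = -0.00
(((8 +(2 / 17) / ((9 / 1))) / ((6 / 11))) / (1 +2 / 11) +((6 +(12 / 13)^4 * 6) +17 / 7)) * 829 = 1918236045664 / 91766493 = 20903.45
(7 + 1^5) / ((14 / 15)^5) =759375 / 67228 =11.30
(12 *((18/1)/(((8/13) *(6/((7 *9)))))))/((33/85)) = 208845/22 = 9492.95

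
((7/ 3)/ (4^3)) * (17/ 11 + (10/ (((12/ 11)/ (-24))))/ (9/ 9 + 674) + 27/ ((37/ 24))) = 0.68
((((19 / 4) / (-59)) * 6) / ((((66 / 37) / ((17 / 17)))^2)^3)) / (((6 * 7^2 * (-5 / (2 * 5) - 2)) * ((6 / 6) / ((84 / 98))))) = 0.00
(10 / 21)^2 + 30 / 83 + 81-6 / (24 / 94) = 58.09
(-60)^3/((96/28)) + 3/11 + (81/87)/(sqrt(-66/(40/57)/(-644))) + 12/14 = -4850913/77 + 36 * sqrt(168245)/6061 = -62996.43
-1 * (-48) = 48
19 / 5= 3.80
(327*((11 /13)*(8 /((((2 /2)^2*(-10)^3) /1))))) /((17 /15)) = -10791 /5525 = -1.95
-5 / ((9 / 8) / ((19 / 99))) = -760 / 891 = -0.85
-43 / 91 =-0.47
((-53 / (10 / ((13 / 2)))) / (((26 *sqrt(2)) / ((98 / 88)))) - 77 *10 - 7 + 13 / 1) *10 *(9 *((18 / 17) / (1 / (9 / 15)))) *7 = -5198256 / 17 - 4417497 *sqrt(2) / 14960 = -306197.36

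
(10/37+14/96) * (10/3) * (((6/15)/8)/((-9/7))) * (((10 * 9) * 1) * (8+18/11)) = -1370845/29304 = -46.78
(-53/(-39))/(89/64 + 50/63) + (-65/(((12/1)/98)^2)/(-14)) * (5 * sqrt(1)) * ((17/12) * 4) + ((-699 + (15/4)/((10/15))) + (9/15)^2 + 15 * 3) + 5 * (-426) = 1853549392727/309125700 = 5996.10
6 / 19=0.32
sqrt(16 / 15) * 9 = 12 * sqrt(15) / 5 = 9.30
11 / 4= 2.75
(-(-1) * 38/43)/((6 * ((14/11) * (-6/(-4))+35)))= 209/52374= 0.00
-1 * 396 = -396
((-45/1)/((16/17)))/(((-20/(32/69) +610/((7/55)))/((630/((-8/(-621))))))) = -209503665/425576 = -492.28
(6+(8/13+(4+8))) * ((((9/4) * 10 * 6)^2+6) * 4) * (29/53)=511780632/689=742787.56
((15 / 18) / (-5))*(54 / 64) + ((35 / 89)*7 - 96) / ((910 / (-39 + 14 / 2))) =8133721 / 2591680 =3.14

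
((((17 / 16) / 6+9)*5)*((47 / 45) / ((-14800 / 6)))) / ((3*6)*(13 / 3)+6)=-41407 / 179020800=-0.00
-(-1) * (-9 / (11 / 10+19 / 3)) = -1.21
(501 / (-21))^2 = 569.16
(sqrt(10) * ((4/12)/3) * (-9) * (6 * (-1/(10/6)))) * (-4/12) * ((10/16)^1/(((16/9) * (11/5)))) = -135 * sqrt(10)/704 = -0.61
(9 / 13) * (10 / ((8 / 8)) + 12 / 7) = 738 / 91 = 8.11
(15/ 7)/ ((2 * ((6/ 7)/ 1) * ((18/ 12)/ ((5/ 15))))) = 5/ 18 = 0.28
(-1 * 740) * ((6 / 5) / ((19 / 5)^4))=-555000 / 130321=-4.26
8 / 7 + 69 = 491 / 7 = 70.14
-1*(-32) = 32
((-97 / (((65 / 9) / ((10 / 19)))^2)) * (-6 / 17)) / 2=94284 / 1037153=0.09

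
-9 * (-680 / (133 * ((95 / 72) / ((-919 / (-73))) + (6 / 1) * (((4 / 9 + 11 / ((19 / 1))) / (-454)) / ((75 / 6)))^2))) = 1189394702988480 / 2709102798787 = 439.04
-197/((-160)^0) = -197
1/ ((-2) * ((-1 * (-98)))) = -1/ 196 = -0.01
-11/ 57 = -0.19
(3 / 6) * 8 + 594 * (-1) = -590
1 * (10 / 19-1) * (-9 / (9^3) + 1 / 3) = -26 / 171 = -0.15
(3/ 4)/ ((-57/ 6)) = -3/ 38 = -0.08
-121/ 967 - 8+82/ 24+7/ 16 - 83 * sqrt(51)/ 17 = -83 * sqrt(51)/ 17 - 198241/ 46416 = -39.14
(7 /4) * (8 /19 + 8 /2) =147 /19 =7.74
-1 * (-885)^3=693154125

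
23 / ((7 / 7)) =23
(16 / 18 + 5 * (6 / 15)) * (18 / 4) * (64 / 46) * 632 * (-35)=-9201920 / 23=-400083.48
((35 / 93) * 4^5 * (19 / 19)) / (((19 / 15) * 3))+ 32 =235744 / 1767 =133.41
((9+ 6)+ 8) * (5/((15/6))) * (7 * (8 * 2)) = 5152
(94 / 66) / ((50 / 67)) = 3149 / 1650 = 1.91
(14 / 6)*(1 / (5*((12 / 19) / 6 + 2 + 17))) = 133 / 5445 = 0.02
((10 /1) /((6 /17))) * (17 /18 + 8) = 13685 /54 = 253.43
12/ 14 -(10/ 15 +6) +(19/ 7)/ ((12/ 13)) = -241/ 84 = -2.87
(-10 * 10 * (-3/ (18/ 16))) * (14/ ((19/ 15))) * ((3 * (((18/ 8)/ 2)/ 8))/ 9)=2625/ 19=138.16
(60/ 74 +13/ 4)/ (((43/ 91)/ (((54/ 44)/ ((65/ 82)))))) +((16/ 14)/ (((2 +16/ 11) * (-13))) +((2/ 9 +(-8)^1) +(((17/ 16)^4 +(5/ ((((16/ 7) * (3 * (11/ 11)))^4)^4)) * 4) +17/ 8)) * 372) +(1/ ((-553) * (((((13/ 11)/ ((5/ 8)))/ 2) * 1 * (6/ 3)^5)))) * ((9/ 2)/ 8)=-319426735637782502831444982277347871963/ 197730431606046538123940429624770560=-1615.47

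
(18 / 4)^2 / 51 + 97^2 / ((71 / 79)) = 50547065 / 4828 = 10469.57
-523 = -523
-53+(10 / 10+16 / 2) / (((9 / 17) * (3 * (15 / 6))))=-761 / 15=-50.73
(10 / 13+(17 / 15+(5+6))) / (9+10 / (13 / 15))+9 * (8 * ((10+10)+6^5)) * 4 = 8992220756 / 4005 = 2245248.63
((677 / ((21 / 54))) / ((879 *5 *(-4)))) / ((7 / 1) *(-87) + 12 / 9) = 6093 / 37389730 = 0.00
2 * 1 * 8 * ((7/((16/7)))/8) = 49/8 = 6.12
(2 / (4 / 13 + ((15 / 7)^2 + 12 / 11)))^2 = 196392196 / 1761900625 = 0.11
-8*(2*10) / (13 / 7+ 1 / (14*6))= -85.61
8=8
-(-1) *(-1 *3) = -3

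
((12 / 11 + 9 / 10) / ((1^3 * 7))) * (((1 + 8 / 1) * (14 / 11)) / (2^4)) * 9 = 1.83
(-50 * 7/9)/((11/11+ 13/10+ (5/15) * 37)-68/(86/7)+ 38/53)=-3.96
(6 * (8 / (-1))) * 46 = -2208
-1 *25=-25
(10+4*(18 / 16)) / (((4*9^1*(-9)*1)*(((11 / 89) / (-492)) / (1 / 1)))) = 105821 / 594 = 178.15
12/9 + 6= 22/3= 7.33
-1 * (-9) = 9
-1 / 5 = -0.20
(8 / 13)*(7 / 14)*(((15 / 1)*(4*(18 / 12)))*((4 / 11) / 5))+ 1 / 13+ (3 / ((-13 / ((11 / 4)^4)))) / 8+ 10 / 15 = 973325 / 878592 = 1.11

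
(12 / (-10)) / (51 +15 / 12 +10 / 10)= -8 / 355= -0.02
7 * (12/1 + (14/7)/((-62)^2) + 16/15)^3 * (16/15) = 748528390693336162/44929873850625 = 16659.93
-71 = -71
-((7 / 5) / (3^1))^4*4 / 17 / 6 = -0.00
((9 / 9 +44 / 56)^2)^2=390625 / 38416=10.17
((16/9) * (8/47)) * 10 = 3.03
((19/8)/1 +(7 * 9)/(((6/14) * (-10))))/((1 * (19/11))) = -7.14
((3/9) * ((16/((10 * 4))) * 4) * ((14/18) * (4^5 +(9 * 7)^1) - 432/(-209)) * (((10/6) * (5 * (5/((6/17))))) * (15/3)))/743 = 13550436500/37734741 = 359.10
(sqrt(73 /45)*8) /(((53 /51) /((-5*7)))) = -952*sqrt(365) /53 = -343.17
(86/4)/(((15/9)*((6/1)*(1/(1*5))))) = 10.75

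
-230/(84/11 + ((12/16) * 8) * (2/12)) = -26.63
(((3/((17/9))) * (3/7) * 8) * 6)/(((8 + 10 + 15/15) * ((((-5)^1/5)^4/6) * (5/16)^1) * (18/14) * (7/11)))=456192/11305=40.35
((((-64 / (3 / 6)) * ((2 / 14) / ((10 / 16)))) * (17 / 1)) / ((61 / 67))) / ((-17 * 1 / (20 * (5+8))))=3567616 / 427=8355.07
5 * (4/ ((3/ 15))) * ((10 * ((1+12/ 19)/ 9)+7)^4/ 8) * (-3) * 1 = -128941589010025/ 570024054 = -226203.77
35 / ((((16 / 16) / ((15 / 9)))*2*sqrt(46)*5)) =35*sqrt(46) / 276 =0.86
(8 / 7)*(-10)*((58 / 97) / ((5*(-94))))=464 / 31913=0.01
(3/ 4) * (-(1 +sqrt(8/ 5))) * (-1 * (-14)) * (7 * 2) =-294 * sqrt(10)/ 5 - 147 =-332.94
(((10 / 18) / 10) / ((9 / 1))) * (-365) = -365 / 162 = -2.25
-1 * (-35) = 35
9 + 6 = 15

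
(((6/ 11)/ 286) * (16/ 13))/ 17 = 48/ 347633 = 0.00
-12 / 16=-3 / 4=-0.75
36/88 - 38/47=-0.40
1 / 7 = 0.14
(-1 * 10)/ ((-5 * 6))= 1/ 3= 0.33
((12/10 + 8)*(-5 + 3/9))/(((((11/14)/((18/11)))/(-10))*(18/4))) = 72128/363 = 198.70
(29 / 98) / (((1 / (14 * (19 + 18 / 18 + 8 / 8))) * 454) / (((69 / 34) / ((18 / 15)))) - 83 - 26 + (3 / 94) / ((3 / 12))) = -0.00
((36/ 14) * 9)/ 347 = 162/ 2429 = 0.07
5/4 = 1.25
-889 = -889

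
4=4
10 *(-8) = -80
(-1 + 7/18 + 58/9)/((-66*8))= -35/3168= -0.01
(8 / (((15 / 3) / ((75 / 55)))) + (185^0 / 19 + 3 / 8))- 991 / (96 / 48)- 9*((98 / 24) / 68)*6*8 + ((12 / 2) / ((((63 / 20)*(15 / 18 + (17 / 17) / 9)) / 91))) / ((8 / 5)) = -11486873 / 28424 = -404.13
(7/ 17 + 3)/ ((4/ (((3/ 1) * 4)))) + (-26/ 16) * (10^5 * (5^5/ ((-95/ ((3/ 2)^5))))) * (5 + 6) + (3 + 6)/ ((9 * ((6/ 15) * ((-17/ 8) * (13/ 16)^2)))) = 194988044707097/ 436696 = 446507512.57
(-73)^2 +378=5707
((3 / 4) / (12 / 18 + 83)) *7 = 0.06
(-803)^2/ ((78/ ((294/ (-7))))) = -4513663/ 13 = -347204.85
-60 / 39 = -1.54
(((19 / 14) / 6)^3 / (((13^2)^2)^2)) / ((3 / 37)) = 253783 / 1450460583778752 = 0.00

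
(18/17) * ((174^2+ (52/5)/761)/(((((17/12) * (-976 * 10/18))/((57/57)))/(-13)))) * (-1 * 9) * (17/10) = -818814448998/98644625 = -8300.65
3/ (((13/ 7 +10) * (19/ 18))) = 378/ 1577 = 0.24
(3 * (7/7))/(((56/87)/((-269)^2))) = 18886221/56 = 337253.95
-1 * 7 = -7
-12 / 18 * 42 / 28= -1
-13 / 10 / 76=-13 / 760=-0.02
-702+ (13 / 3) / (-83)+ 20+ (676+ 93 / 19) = -5476 / 4731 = -1.16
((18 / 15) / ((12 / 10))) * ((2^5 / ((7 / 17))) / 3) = 544 / 21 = 25.90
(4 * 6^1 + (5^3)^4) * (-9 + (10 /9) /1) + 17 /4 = -69335944163 /36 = -1925998448.97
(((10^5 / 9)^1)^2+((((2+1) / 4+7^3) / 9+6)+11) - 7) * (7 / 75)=56000021861 / 4860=11522638.24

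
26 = 26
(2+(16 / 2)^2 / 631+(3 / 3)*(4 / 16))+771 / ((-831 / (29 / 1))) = -17167377 / 699148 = -24.55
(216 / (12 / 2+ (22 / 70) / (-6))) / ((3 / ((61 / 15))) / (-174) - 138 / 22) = -196146720 / 33901607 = -5.79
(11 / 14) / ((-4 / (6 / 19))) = -0.06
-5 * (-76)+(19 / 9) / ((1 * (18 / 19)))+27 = 66295 / 162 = 409.23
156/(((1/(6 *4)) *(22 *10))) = 936/55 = 17.02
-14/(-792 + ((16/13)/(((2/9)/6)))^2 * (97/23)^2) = -89401/120367116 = -0.00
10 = 10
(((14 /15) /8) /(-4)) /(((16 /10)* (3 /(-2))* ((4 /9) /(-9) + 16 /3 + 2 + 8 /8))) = 63 /42944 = 0.00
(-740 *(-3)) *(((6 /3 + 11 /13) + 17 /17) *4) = 444000 /13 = 34153.85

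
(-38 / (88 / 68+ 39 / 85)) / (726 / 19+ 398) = -30685 / 617456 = -0.05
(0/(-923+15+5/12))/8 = 0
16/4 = 4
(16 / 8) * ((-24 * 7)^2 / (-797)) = -56448 / 797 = -70.83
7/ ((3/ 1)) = 7/ 3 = 2.33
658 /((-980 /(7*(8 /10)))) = -94 /25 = -3.76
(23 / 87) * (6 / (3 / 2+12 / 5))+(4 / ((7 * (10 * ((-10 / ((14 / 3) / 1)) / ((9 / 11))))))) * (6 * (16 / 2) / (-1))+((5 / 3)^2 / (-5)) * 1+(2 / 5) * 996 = 399.30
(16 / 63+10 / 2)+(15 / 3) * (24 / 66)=4901 / 693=7.07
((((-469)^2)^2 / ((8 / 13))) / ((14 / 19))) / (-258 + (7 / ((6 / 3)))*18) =-131324855557 / 240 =-547186898.15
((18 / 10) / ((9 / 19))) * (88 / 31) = 1672 / 155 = 10.79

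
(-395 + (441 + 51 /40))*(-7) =-13237 /40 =-330.92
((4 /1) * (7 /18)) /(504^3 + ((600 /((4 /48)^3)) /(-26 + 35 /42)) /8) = 0.00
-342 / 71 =-4.82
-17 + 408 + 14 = 405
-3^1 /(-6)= 1 /2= 0.50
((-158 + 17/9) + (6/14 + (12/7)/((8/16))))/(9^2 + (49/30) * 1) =-95920/52059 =-1.84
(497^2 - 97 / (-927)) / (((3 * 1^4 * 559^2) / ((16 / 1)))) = 3663639040 / 869009661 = 4.22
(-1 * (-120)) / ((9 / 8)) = 320 / 3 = 106.67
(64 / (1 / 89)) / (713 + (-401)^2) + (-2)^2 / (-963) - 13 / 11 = -109375703 / 95050989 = -1.15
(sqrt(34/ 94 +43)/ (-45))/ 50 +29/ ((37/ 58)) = 1682/ 37 - sqrt(95786)/ 105750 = 45.46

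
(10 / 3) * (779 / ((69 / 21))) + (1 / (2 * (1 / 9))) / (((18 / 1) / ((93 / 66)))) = 4800779 / 6072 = 790.64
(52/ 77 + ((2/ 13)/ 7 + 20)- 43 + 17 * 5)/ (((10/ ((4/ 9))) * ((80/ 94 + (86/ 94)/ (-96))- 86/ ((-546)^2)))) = 3435833856/ 1037261885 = 3.31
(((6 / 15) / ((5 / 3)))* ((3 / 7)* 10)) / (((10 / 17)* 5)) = 306 / 875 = 0.35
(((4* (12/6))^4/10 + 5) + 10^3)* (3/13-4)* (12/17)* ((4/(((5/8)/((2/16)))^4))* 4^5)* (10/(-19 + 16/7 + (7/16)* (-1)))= 3815829405696/265338125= 14381.01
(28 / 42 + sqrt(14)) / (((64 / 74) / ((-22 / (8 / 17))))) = -6919 * sqrt(14) / 128 - 6919 / 192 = -238.29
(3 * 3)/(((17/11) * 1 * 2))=99/34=2.91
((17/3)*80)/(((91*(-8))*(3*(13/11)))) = -1870/10647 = -0.18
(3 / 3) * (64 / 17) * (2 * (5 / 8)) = 80 / 17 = 4.71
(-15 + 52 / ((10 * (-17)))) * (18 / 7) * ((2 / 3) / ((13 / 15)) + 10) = -93672 / 221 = -423.86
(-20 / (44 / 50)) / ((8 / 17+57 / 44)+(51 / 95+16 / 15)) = -6.74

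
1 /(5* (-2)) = -0.10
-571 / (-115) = 571 / 115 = 4.97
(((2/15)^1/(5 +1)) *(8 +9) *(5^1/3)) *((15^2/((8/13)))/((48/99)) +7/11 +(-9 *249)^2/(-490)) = -5977.96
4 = 4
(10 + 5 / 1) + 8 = 23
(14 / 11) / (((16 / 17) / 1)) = 119 / 88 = 1.35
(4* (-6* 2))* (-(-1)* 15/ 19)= -720/ 19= -37.89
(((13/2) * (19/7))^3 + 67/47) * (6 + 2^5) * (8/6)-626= 13430034013/48363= 277692.33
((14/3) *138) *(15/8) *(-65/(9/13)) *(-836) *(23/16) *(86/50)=234338646.21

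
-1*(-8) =8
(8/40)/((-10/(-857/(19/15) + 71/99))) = 635648/47025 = 13.52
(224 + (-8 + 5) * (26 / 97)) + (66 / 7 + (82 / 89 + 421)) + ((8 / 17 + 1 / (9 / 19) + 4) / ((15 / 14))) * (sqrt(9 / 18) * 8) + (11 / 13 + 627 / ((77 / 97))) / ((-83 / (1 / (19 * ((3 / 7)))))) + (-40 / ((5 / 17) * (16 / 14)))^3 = -6260781490446190 / 3716687793 + 56392 * sqrt(2) / 2295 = -1684470.87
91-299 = -208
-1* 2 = -2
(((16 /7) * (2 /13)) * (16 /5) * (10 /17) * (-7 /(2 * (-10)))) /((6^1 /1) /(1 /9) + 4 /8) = 512 /120445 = 0.00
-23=-23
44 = 44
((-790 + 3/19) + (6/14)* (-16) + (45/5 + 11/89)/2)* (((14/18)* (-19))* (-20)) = -187530620/801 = -234120.62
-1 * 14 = -14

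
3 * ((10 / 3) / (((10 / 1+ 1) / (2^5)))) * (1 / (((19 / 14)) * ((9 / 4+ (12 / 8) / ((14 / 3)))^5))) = 2352980 / 12341241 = 0.19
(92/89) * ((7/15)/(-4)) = -161/1335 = -0.12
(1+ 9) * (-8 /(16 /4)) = -20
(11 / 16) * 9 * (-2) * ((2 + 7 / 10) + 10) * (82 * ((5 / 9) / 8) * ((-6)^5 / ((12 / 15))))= 69591555 / 8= 8698944.38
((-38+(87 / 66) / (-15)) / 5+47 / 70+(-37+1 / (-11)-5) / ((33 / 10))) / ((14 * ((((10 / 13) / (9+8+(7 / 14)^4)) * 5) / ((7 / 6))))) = -4406337 / 605000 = -7.28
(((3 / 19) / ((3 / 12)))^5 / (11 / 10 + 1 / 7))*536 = 3112058880 / 71806871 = 43.34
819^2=670761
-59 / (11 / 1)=-59 / 11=-5.36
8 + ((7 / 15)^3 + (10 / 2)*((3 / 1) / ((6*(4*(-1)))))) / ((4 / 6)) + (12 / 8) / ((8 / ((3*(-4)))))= 4.96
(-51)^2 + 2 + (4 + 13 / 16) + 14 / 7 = 2609.81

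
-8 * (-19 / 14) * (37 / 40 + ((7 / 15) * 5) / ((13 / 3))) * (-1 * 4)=-63.56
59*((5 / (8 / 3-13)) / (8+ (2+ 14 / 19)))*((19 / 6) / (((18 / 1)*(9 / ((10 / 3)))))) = -532475 / 3073464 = -0.17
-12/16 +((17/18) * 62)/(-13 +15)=1027/36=28.53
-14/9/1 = -14/9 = -1.56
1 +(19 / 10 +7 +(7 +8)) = 249 / 10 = 24.90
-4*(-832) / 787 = 3328 / 787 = 4.23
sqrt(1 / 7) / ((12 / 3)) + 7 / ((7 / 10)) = sqrt(7) / 28 + 10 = 10.09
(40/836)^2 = 100/43681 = 0.00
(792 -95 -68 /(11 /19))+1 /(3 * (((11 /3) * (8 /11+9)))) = 682136 /1177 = 579.55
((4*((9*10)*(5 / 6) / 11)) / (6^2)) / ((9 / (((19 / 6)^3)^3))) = 8067192444475 / 2993075712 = 2695.29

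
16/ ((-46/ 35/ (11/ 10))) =-308/ 23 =-13.39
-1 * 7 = -7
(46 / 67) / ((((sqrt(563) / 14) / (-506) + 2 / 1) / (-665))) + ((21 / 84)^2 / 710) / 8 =-279019704940329113 / 1222247054562560 -216699560*sqrt(563) / 13449021287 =-228.67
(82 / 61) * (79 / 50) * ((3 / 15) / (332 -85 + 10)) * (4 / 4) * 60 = 38868 / 391925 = 0.10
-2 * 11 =-22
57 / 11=5.18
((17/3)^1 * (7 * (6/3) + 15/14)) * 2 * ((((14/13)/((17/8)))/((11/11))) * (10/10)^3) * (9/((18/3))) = 1688/13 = 129.85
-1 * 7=-7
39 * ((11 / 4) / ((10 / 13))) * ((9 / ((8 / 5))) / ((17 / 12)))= 553.60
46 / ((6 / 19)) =437 / 3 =145.67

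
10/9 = 1.11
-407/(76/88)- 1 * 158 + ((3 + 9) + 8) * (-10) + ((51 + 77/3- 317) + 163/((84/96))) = -352441/399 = -883.31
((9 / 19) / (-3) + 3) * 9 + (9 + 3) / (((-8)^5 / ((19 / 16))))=63699909 / 2490368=25.58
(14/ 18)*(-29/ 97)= -203/ 873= -0.23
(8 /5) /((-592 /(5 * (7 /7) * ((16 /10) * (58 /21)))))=-232 /3885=-0.06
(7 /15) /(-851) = -7 /12765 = -0.00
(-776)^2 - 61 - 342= 601773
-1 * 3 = -3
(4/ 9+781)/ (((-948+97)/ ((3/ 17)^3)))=-0.01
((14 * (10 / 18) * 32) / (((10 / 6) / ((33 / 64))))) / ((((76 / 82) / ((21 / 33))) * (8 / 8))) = 2009 / 38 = 52.87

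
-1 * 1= -1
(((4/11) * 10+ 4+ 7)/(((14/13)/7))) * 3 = 6279/22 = 285.41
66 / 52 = 33 / 26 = 1.27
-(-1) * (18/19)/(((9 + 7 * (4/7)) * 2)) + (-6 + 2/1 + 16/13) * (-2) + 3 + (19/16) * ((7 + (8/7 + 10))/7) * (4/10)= 4747291/484120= 9.81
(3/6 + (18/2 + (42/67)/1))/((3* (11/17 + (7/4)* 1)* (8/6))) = 23069/21842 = 1.06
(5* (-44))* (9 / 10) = -198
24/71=0.34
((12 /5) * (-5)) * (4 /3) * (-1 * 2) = 32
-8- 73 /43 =-9.70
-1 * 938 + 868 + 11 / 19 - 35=-1984 / 19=-104.42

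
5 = 5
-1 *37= -37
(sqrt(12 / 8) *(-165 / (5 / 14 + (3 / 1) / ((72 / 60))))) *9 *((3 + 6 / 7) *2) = -8019 *sqrt(6) / 4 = -4910.61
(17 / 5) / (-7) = -17 / 35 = -0.49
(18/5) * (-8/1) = -144/5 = -28.80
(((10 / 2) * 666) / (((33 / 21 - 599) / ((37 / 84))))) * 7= -17.19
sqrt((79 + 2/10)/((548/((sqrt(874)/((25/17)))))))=3 * sqrt(128095) * 874^(1/4)/3425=1.70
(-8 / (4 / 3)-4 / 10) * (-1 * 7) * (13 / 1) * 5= 2912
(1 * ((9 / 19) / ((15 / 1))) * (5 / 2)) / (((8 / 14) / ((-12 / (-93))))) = 21 / 1178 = 0.02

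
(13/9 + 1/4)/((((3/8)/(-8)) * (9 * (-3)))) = 976/729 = 1.34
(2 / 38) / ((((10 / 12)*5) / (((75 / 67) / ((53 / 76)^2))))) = 5472 / 188203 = 0.03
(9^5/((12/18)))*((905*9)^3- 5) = 47860482455043570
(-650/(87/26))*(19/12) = -80275/261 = -307.57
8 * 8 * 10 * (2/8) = 160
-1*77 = -77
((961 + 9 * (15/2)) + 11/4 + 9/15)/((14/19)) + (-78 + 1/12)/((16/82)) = 3363511/3360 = 1001.04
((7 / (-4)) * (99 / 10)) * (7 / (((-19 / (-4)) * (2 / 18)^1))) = -43659 / 190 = -229.78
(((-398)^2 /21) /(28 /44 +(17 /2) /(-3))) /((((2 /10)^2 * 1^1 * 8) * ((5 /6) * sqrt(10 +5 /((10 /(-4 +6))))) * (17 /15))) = -3564090 * sqrt(11) /3451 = -3425.31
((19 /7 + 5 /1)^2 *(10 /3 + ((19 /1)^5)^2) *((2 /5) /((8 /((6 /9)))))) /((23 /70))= 5959396402585812 /161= 37014884488110.63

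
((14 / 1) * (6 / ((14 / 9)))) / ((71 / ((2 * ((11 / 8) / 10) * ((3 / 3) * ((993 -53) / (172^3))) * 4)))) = 13959 / 90319952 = 0.00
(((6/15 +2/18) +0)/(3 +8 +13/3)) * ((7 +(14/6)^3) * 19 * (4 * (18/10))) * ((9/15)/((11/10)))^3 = 485184/33275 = 14.58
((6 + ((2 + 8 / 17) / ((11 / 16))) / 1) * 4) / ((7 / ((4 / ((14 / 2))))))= 28704 / 9163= 3.13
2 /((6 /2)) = 2 /3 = 0.67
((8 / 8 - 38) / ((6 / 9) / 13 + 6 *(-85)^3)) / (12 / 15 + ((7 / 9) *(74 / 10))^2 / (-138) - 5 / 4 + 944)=201623175 / 18940924100329096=0.00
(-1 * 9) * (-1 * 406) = 3654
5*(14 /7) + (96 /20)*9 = 266 /5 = 53.20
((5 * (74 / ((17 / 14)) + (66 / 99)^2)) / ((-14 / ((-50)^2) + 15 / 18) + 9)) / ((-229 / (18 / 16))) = -11006250 / 71736311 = -0.15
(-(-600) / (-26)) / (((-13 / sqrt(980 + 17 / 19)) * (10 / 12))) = 360 * sqrt(354103) / 3211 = 66.72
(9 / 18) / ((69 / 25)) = 25 / 138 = 0.18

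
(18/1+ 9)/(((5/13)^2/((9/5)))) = 41067/125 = 328.54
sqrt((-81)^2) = 81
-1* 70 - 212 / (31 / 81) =-19342 / 31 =-623.94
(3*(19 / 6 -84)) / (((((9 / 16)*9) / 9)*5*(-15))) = 776 / 135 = 5.75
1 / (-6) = -1 / 6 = -0.17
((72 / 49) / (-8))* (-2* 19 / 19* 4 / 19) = 0.08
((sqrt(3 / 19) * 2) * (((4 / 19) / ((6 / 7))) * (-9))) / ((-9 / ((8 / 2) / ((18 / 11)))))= 616 * sqrt(57) / 9747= 0.48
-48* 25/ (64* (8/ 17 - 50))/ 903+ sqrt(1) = 1014193/ 1013768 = 1.00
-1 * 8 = -8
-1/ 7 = -0.14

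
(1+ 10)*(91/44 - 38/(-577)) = 54179/2308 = 23.47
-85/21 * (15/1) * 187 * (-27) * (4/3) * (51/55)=2653020/7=379002.86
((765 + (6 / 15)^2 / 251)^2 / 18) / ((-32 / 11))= -253480023980051 / 22680360000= -11176.19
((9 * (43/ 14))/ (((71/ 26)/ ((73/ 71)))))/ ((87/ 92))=11262732/ 1023323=11.01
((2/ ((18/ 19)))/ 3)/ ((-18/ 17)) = -323/ 486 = -0.66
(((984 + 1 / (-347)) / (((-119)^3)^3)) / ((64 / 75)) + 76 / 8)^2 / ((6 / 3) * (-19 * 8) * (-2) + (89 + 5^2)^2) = 1019322036410653478653873191262529519449471976041 / 153649384856847984787404023567334146070648067997696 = 0.01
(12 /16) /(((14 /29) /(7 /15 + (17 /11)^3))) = 601837 /93170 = 6.46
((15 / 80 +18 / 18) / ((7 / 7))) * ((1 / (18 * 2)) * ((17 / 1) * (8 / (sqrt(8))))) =323 * sqrt(2) / 288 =1.59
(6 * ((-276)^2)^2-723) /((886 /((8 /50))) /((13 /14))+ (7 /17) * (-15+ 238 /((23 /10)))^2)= 4070385245121897 /1074033800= 3789811.13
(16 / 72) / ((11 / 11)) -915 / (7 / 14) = -16468 / 9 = -1829.78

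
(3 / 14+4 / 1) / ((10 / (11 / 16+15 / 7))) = 18703 / 15680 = 1.19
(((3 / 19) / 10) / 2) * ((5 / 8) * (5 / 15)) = 1 / 608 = 0.00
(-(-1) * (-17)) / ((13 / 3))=-3.92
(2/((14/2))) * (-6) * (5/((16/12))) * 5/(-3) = 75/7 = 10.71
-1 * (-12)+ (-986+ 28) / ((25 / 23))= -21734 / 25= -869.36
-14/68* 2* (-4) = 28/17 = 1.65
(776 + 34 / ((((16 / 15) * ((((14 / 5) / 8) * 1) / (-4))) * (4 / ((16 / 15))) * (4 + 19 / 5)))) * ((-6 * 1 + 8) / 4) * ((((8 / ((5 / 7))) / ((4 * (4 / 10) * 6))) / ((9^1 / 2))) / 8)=13028 / 1053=12.37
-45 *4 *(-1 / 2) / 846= 5 / 47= 0.11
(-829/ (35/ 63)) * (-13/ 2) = 96993/ 10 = 9699.30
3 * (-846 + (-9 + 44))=-2433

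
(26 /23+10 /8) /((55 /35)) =1533 /1012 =1.51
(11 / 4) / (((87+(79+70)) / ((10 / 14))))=55 / 6608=0.01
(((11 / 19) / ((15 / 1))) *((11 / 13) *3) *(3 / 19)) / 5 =363 / 117325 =0.00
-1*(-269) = 269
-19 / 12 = -1.58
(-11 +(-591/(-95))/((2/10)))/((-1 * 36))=-191/342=-0.56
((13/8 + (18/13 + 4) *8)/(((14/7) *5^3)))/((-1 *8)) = -4649/208000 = -0.02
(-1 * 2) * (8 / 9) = -16 / 9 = -1.78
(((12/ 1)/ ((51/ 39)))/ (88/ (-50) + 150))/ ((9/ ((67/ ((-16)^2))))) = 21775/ 12096384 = 0.00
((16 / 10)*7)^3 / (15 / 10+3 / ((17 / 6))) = 5970944 / 10875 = 549.05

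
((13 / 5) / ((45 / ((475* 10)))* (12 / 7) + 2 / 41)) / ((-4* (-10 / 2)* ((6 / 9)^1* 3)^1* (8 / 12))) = 212667 / 141824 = 1.50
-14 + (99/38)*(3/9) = -499/38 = -13.13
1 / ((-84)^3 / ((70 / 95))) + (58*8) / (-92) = -5.04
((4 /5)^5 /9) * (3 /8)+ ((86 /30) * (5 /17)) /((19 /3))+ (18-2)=48894469 /3028125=16.15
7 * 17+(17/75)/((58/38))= 259148/2175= 119.15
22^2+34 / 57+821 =1305.60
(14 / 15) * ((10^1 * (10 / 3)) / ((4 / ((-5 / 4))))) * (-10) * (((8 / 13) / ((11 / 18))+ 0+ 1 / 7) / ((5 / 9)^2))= 51795 / 143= 362.20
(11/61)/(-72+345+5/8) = 8/12139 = 0.00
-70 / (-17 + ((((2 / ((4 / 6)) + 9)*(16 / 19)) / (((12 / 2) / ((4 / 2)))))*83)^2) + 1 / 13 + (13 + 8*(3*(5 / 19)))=135125439840 / 6968168129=19.39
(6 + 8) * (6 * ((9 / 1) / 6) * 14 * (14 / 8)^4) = 1058841 / 64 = 16544.39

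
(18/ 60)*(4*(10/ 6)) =2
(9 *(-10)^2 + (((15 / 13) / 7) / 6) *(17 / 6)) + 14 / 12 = 328053 / 364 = 901.24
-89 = -89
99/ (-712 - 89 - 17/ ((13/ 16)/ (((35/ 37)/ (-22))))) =-523809/ 4233331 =-0.12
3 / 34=0.09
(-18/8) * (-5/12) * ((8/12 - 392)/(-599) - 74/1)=-164755/2396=-68.76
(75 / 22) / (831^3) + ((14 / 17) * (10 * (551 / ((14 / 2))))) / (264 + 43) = 46375231779155 / 21963006712746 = 2.11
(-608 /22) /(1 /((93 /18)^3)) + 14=-1127900 /297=-3797.64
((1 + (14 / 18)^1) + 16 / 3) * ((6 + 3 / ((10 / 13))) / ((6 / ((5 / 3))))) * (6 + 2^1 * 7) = 3520 / 9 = 391.11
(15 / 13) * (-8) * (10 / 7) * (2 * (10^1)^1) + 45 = -19905 / 91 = -218.74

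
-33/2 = -16.50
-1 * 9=-9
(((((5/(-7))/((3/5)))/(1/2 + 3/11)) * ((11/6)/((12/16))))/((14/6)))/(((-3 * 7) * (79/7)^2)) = 12100/20052333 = 0.00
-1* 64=-64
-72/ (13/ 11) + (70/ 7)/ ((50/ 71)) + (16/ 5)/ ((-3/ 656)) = -145559/ 195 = -746.46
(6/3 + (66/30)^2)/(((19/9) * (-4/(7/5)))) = -567/500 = -1.13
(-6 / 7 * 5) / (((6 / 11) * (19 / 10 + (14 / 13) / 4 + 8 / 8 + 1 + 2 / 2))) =-3575 / 2352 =-1.52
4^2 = 16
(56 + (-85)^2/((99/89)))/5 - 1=648074/495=1309.24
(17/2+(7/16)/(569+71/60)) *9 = 10469511/136844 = 76.51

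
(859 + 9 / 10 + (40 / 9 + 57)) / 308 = 82921 / 27720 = 2.99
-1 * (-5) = 5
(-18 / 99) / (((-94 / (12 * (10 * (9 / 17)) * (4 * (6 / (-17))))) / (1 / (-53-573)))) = 12960 / 46766269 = 0.00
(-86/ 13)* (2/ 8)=-43/ 26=-1.65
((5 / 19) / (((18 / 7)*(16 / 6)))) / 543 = 35 / 495216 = 0.00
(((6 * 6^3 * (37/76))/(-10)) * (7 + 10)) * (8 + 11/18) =-175491/19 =-9236.37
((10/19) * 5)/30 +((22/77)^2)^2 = 12917/136857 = 0.09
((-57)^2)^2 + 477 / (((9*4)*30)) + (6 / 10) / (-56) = 10556001.43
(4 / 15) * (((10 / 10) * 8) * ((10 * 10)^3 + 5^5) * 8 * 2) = 34240000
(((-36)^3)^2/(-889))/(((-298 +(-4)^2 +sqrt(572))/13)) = 7074542592 * sqrt(143)/8773541 +997510505472/8773541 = 123337.86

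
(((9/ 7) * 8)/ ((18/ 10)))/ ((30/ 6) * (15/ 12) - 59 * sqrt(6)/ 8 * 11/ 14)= -207680 * sqrt(6)/ 1018603 - 224000/ 1018603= -0.72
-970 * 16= -15520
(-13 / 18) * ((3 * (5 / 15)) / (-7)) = 13 / 126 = 0.10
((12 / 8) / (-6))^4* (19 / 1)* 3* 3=171 / 256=0.67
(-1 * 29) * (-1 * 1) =29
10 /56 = 5 /28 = 0.18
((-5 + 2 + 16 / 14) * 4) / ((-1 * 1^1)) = 52 / 7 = 7.43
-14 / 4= -7 / 2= -3.50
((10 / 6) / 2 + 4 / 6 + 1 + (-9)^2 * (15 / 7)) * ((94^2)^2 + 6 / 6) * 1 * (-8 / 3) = -769818484420 / 21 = -36658023067.62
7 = 7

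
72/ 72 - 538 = -537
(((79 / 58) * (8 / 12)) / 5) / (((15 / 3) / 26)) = 2054 / 2175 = 0.94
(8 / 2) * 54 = 216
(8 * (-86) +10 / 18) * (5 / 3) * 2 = -2291.48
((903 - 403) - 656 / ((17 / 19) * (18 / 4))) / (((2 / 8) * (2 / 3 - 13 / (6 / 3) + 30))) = 412576 / 7395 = 55.79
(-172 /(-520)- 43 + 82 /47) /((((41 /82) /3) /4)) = -3000588 /3055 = -982.19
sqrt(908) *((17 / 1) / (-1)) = -34 *sqrt(227) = -512.26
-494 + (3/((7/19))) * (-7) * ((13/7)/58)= -201305/406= -495.83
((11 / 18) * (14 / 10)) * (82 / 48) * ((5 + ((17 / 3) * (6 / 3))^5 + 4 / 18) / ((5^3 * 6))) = 143443639801 / 393660000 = 364.38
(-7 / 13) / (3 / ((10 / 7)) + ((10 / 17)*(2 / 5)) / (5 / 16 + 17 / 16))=-13090 / 55211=-0.24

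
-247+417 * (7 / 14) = -77 / 2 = -38.50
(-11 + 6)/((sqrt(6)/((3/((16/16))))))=-5*sqrt(6)/2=-6.12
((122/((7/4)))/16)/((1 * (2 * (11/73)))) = 4453/308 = 14.46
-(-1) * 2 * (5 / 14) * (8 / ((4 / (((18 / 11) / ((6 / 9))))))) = 270 / 77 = 3.51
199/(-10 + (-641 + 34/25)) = -4975/16241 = -0.31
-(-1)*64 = 64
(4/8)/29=0.02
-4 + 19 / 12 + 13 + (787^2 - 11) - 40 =7431943 / 12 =619328.58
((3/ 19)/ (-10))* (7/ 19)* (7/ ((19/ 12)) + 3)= -2961/ 68590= -0.04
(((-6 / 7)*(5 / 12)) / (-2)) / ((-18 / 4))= -5 / 126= -0.04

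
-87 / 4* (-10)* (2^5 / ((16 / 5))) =2175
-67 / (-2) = 67 / 2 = 33.50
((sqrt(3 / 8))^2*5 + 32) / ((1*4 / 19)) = 5149 / 32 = 160.91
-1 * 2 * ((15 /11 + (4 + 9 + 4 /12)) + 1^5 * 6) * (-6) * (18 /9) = 5464 /11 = 496.73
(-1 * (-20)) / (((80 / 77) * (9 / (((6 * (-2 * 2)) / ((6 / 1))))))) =-77 / 9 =-8.56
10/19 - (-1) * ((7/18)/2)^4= 16841779/31912704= 0.53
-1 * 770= -770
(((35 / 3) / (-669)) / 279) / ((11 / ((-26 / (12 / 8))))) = 1820 / 18478449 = 0.00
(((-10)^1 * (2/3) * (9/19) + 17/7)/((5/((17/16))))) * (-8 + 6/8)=47821/42560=1.12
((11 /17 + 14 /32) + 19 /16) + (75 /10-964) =-129775 /136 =-954.23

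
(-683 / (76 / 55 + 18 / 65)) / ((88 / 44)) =-488345 / 2372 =-205.88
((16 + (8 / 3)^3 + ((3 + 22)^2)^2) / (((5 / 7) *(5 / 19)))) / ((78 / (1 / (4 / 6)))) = 39967.52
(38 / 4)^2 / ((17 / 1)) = 361 / 68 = 5.31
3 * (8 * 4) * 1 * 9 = 864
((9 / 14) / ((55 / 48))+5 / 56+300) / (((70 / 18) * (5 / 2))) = 8334027 / 269500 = 30.92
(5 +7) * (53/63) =212/21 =10.10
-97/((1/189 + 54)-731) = 18333/127952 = 0.14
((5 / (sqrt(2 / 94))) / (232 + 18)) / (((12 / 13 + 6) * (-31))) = -13 * sqrt(47) / 139500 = -0.00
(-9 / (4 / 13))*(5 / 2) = -585 / 8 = -73.12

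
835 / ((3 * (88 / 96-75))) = -3340 / 889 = -3.76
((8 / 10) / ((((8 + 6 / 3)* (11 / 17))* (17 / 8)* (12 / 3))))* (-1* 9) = -0.13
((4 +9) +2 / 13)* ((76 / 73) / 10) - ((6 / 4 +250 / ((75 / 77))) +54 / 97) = -710706029 / 2761590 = -257.35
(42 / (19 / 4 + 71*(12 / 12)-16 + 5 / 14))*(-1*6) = -784 / 187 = -4.19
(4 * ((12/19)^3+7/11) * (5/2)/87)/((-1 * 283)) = -0.00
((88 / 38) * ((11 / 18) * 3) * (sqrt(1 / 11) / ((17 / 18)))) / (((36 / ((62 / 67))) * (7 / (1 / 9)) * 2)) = 341 * sqrt(11) / 4090149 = 0.00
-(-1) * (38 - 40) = -2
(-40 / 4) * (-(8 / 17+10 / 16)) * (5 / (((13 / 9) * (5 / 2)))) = 6705 / 442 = 15.17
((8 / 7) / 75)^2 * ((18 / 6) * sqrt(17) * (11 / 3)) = 704 * sqrt(17) / 275625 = 0.01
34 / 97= 0.35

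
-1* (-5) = 5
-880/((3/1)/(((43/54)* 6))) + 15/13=-491515/351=-1400.33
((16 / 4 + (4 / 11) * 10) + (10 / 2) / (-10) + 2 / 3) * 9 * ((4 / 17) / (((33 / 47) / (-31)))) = -1500710 / 2057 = -729.56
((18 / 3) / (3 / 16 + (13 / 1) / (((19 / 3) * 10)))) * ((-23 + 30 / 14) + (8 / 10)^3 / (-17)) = -188904384 / 592025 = -319.08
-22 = -22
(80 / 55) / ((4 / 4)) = 16 / 11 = 1.45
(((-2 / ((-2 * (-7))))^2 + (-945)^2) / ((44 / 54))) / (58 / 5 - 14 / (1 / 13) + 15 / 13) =-12799281105 / 1976513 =-6475.69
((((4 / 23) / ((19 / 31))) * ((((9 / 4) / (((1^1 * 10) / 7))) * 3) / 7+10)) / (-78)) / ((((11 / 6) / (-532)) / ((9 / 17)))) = 1667862 / 279565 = 5.97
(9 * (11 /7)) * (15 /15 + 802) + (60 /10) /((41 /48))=3261393 /287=11363.74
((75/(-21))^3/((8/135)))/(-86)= 2109375/235984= 8.94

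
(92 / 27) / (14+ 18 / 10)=460 / 2133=0.22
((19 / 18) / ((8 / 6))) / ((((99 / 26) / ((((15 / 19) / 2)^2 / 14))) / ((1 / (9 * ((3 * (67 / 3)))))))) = 0.00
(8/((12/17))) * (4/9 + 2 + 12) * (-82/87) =-362440/2349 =-154.30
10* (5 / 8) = 25 / 4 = 6.25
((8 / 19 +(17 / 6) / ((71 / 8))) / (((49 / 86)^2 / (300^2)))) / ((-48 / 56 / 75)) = -1187058000000 / 66101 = -17958245.71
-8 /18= -4 /9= -0.44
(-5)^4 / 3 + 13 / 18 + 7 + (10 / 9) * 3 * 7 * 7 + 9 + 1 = 7009 / 18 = 389.39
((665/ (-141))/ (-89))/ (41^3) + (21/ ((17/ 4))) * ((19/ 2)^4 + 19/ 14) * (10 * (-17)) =-6842992.50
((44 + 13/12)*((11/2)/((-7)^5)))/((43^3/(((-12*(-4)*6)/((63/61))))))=-1452044/28061757129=-0.00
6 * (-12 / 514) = -36 / 257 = -0.14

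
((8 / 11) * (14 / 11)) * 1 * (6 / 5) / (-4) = -0.28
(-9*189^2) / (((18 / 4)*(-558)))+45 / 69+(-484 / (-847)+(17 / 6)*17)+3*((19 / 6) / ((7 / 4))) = 782237 / 4278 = 182.85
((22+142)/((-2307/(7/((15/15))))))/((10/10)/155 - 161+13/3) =177940/56019343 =0.00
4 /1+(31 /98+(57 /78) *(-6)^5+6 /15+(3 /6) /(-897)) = -1247769799 /219765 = -5677.75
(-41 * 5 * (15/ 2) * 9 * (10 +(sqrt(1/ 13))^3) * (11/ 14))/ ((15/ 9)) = -913275/ 14- 182655 * sqrt(13)/ 4732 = -65373.10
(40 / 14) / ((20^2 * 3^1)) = 1 / 420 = 0.00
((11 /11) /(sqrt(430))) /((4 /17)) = 17 * sqrt(430) /1720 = 0.20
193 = 193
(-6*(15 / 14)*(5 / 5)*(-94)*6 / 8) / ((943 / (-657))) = -4168665 / 13202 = -315.76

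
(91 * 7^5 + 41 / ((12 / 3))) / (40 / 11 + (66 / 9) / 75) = 15141527775 / 36968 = 409584.72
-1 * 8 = -8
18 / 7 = 2.57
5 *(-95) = -475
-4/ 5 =-0.80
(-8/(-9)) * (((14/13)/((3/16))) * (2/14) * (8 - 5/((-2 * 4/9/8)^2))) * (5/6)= -254080/1053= -241.29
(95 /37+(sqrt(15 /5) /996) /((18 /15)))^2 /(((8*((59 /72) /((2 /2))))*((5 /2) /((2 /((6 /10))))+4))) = 25*sqrt(3) /181189+107435367025 /507465454128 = 0.21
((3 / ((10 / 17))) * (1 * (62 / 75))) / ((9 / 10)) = 1054 / 225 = 4.68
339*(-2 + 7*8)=18306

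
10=10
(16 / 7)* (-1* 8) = -128 / 7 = -18.29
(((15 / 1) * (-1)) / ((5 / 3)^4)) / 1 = -243 / 125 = -1.94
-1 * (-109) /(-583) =-109 /583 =-0.19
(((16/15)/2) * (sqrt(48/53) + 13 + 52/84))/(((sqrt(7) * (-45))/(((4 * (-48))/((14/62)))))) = 63488 * sqrt(1113)/584325 + 4539392 * sqrt(7)/231525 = 55.50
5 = 5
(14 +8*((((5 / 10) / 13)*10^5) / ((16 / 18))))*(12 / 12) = 450182 / 13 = 34629.38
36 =36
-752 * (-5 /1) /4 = 940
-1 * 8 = -8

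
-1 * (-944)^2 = -891136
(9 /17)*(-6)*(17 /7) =-54 /7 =-7.71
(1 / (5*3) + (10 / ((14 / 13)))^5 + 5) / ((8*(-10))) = -863.02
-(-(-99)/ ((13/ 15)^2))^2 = -496175625/ 28561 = -17372.49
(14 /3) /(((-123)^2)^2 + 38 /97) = 1358 /66606012645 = 0.00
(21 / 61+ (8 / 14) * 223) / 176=54559 / 75152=0.73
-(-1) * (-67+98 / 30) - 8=-1076 / 15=-71.73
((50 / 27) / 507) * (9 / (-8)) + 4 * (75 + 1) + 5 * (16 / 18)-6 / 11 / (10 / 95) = 6765091 / 22308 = 303.26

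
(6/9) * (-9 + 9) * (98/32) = 0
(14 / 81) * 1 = 14 / 81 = 0.17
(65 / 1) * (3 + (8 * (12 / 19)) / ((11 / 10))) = 103155 / 209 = 493.56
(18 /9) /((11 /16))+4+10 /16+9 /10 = 3711 /440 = 8.43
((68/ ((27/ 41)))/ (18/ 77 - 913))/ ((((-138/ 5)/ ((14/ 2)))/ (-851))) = -139002710/ 5692923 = -24.42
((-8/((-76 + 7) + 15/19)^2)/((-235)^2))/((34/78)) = -4693/65702728800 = -0.00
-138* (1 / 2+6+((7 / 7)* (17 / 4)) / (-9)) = -4991 / 6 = -831.83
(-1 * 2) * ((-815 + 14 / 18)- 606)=25564 / 9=2840.44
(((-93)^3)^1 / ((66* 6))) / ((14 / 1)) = -89373 / 616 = -145.09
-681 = -681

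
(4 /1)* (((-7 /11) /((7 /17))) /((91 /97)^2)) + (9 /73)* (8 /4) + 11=28079435 /6649643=4.22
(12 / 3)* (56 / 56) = 4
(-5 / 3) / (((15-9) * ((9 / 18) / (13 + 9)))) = -110 / 9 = -12.22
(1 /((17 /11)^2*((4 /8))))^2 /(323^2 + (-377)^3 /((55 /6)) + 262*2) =-0.00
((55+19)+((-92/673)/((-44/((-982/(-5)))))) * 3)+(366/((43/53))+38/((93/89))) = 83383186732/148022985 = 563.31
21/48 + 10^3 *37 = 592007/16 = 37000.44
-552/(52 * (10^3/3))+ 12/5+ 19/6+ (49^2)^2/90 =3747444437/58500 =64058.88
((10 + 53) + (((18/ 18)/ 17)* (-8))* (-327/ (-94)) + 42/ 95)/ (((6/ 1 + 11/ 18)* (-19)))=-84443634/ 171621205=-0.49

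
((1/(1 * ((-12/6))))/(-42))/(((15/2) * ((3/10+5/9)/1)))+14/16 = 3781/4312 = 0.88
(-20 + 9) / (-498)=11 / 498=0.02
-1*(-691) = 691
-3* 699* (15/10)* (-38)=119529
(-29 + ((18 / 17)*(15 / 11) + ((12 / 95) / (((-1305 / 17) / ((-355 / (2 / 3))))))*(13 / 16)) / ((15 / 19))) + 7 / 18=-252629449 / 9761400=-25.88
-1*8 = -8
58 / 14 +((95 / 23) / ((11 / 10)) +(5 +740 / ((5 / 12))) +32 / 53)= 167967986 / 93863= 1789.50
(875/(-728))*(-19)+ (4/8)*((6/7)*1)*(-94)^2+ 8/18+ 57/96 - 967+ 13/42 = 10648091/3744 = 2844.04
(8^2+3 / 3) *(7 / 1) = 455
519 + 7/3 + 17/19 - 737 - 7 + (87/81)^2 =-3055784/13851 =-220.62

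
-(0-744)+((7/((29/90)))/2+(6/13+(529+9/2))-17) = 958955/754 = 1271.82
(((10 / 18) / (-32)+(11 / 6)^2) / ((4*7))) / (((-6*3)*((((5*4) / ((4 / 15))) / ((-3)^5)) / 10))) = 963 / 4480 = 0.21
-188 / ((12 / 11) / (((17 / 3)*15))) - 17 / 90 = -1318367 / 90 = -14648.52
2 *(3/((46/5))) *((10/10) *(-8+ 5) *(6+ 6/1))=-540/23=-23.48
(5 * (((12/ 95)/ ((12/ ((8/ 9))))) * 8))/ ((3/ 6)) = 128/ 171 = 0.75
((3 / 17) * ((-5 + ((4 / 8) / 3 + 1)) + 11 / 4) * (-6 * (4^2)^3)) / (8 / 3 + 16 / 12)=19968 / 17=1174.59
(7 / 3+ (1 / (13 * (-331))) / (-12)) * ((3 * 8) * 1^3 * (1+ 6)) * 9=15181110 / 4303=3528.03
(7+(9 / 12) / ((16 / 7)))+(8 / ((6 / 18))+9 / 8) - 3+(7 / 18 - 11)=10853 / 576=18.84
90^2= 8100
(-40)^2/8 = 200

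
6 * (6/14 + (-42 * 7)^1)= -12330/7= -1761.43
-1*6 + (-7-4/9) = -121/9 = -13.44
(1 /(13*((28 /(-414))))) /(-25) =207 /4550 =0.05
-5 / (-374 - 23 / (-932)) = 932 / 69709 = 0.01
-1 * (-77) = 77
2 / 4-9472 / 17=-18927 / 34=-556.68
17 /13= 1.31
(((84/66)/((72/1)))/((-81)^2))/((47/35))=245/122113332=0.00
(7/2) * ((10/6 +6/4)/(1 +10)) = 133/132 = 1.01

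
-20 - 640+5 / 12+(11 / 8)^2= -126277 / 192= -657.69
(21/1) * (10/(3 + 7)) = 21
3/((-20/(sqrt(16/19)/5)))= -3*sqrt(19)/475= -0.03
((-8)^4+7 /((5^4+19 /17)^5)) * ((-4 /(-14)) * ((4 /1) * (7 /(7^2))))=559608467674384001640503 /836816861451562975872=668.73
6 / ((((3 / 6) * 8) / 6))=9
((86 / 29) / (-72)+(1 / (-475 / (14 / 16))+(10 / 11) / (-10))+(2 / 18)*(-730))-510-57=-2357407949 / 3636600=-648.25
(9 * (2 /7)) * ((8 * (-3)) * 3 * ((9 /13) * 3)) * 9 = -314928 /91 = -3460.75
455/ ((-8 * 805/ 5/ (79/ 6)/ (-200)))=128375/ 138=930.25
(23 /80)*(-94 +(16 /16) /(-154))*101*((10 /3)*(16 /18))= -33630071 /4158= -8088.04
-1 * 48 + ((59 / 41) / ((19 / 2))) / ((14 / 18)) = -260682 / 5453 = -47.81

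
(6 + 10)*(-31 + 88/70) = -16656/35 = -475.89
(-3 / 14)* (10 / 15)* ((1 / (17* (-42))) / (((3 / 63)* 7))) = 1 / 1666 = 0.00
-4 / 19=-0.21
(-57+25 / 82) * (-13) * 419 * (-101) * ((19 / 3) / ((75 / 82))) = -48595034657 / 225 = -215977931.81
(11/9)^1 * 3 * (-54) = -198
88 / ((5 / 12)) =1056 / 5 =211.20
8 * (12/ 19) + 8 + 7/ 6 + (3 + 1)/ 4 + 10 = 2875/ 114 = 25.22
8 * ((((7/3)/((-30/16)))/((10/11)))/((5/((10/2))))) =-2464/225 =-10.95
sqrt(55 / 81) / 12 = 0.07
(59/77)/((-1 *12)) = -59/924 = -0.06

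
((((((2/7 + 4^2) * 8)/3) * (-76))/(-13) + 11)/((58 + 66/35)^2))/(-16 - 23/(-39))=-0.00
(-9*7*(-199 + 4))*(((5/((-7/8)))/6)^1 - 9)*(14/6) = -285285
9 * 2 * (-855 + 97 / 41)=-629244 / 41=-15347.41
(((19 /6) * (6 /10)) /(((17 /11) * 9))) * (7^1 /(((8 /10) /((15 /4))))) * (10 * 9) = 109725 /272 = 403.40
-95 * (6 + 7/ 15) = -1843/ 3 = -614.33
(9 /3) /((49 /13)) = 39 /49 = 0.80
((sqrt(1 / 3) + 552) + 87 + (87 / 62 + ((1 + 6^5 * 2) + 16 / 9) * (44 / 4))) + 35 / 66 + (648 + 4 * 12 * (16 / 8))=sqrt(3) / 3 + 529364104 / 3069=172488.07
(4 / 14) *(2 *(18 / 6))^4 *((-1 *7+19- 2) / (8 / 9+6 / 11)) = 1283040 / 497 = 2581.57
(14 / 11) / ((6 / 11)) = 7 / 3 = 2.33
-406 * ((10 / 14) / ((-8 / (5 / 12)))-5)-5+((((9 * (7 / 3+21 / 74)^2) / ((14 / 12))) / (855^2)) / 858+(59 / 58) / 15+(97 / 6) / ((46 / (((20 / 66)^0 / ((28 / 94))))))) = 21823954020524054863 / 10690932109057200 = 2041.35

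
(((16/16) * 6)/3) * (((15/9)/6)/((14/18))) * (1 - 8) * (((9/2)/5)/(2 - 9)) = 9/14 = 0.64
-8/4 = -2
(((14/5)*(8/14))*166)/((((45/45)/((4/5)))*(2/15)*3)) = 2656/5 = 531.20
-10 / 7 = -1.43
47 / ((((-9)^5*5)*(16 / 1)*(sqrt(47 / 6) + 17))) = -799 / 1328208840 + 47*sqrt(282) / 7969253040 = -0.00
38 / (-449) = -38 / 449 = -0.08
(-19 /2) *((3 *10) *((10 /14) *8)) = -11400 /7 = -1628.57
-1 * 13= -13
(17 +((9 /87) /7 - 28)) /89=-2230 /18067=-0.12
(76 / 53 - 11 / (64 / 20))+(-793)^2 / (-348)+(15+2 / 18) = -397046891 / 221328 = -1793.93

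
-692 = -692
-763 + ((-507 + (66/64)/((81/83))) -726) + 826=-1009967/864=-1168.94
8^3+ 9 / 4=2057 / 4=514.25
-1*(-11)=11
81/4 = 20.25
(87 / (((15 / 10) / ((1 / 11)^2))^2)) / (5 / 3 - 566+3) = -29 / 6163861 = -0.00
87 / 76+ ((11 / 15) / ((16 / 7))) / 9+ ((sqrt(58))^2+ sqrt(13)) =sqrt(13)+ 2428763 / 41040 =62.79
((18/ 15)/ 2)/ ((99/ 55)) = 1/ 3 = 0.33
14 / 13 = 1.08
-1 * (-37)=37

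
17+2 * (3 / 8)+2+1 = 83 / 4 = 20.75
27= 27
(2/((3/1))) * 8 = 5.33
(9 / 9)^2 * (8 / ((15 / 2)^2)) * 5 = 32 / 45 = 0.71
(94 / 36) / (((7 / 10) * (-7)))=-235 / 441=-0.53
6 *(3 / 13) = 18 / 13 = 1.38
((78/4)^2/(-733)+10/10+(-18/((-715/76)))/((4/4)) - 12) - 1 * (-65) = 116127981/2096380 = 55.39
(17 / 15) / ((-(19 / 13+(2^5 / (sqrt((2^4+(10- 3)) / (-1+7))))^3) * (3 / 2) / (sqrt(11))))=-509476864 * sqrt(1518) / 34584588662655+6010498 * sqrt(11) / 103753765987965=-0.00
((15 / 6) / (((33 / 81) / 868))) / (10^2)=5859 / 110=53.26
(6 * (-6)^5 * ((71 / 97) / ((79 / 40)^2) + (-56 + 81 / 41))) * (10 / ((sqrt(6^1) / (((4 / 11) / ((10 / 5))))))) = 207813981801600 * sqrt(6) / 273025027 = 1864437.93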